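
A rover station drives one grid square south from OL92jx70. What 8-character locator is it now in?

OL92jw79

Latitude extended square 0; −1 → -1, wraps to 9, carry into subsquare.
Latitude subsquare x = 23; −1 → 22 = w.
The longitude characters are unchanged.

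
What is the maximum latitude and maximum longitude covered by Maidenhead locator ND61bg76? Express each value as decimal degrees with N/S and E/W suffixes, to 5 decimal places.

Field N=13, D=3: +13·20° lon, +3·10° lat → SW at lon 80°, lat -60°.
Square 6, 1: +6·2° lon, +1·1° lat → SW at lon 92°, lat -59°.
Subsquare b=1, g=6: +1·0.0833333° lon, +6·0.0416667° lat → SW at lon 92.0833°, lat -58.75°.
Extended square 7, 6: +7·0.00833333° lon, +6·0.00416667° lat → SW at lon 92.1417°, lat -58.725°.
Cell spans 0.00833333° lon × 0.00416667° lat. NE corner is SW corner plus one full cell.
latitude 58.72083° S, longitude 92.15000° E.

58.72083° S, 92.15000° E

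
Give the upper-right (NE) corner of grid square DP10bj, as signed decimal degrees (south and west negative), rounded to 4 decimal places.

60.4167, -117.8333

Field D=3, P=15: +3·20° lon, +15·10° lat → SW at lon -120°, lat 60°.
Square 1, 0: +1·2° lon, +0·1° lat → SW at lon -118°, lat 60°.
Subsquare b=1, j=9: +1·0.0833333° lon, +9·0.0416667° lat → SW at lon -117.917°, lat 60.375°.
Cell spans 0.0833333° lon × 0.0416667° lat. NE corner is SW corner plus one full cell.
latitude 60.4167, longitude -117.8333.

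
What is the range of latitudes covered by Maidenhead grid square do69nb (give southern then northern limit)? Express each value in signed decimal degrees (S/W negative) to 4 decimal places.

Field D=3, O=14: +3·20° lon, +14·10° lat → SW at lon -120°, lat 50°.
Square 6, 9: +6·2° lon, +9·1° lat → SW at lon -108°, lat 59°.
Subsquare n=13, b=1: +13·0.0833333° lon, +1·0.0416667° lat → SW at lon -106.917°, lat 59.0417°.
Cell spans 0.0833333° lon × 0.0416667° lat.
south 59.0417, north 59.0833.

59.0417, 59.0833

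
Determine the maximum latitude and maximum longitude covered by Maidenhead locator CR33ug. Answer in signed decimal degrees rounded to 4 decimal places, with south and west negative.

Field C=2, R=17: +2·20° lon, +17·10° lat → SW at lon -140°, lat 80°.
Square 3, 3: +3·2° lon, +3·1° lat → SW at lon -134°, lat 83°.
Subsquare u=20, g=6: +20·0.0833333° lon, +6·0.0416667° lat → SW at lon -132.333°, lat 83.25°.
Cell spans 0.0833333° lon × 0.0416667° lat. NE corner is SW corner plus one full cell.
latitude 83.2917, longitude -132.2500.

83.2917, -132.2500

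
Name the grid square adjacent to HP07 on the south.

HP06

Latitude square 7; −1 → 6.
The longitude characters are unchanged.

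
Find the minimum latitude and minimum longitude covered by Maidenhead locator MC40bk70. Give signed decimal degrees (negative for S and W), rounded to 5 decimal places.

Field M=12, C=2: +12·20° lon, +2·10° lat → SW at lon 60°, lat -70°.
Square 4, 0: +4·2° lon, +0·1° lat → SW at lon 68°, lat -70°.
Subsquare b=1, k=10: +1·0.0833333° lon, +10·0.0416667° lat → SW at lon 68.0833°, lat -69.5833°.
Extended square 7, 0: +7·0.00833333° lon, +0·0.00416667° lat → SW at lon 68.1417°, lat -69.5833°.
latitude -69.58333, longitude 68.14167.

-69.58333, 68.14167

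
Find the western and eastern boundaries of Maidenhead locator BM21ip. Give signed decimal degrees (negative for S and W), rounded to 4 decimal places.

Field B=1, M=12: +1·20° lon, +12·10° lat → SW at lon -160°, lat 30°.
Square 2, 1: +2·2° lon, +1·1° lat → SW at lon -156°, lat 31°.
Subsquare i=8, p=15: +8·0.0833333° lon, +15·0.0416667° lat → SW at lon -155.333°, lat 31.625°.
Cell spans 0.0833333° lon × 0.0416667° lat.
west -155.3333, east -155.2500.

-155.3333, -155.2500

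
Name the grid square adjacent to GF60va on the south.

Latitude subsquare a = 0; −1 → -1, wraps to 23 = x, carry into square.
Latitude square 0; −1 → -1, wraps to 9, carry into field.
Latitude field F = 5; −1 → 4 = E.
The longitude characters are unchanged.

GE69vx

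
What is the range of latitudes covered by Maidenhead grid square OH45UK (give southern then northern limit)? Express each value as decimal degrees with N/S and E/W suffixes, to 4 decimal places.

Field O=14, H=7: +14·20° lon, +7·10° lat → SW at lon 100°, lat -20°.
Square 4, 5: +4·2° lon, +5·1° lat → SW at lon 108°, lat -15°.
Subsquare u=20, k=10: +20·0.0833333° lon, +10·0.0416667° lat → SW at lon 109.667°, lat -14.5833°.
Cell spans 0.0833333° lon × 0.0416667° lat.
south 14.5833° S, north 14.5417° S.

14.5833° S, 14.5417° S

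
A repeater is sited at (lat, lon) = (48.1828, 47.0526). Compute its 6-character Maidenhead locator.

Offset from 180°W / 90°S: lon 227.0526°, lat 138.1828°.
Field (20°×10°, letters A–R): lon ⌊227.0526/20⌋ = 11 → L; lat ⌊138.1828/10⌋ = 13 → N.
Square (2°×1°, digits 0–9): lon ⌊7.0526/2⌋ = 3; lat ⌊8.1828/1⌋ = 8.
Subsquare (5′×2.5′, letters a–x): lon ⌊1.0526/0.0833333⌋ = 12 → m; lat ⌊0.1828/0.0416667⌋ = 4 → e.

LN38me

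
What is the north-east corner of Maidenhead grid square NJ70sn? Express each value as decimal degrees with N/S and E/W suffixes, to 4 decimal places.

Field N=13, J=9: +13·20° lon, +9·10° lat → SW at lon 80°, lat 0°.
Square 7, 0: +7·2° lon, +0·1° lat → SW at lon 94°, lat 0°.
Subsquare s=18, n=13: +18·0.0833333° lon, +13·0.0416667° lat → SW at lon 95.5°, lat 0.541667°.
Cell spans 0.0833333° lon × 0.0416667° lat. NE corner is SW corner plus one full cell.
latitude 0.5833° N, longitude 95.5833° E.

0.5833° N, 95.5833° E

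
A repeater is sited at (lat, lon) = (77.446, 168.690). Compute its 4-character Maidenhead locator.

Add 180° to longitude and 90° to latitude: 348.69, 167.45.
Field: lon ⌊348.69/20⌋ = 17 → R; lat ⌊167.45/10⌋ = 16 → Q.
Square: lon ⌊8.69/2⌋ = 4; lat ⌊7.45/1⌋ = 7.

RQ47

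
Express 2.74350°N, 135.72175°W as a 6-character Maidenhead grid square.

CJ22dr

Shift to the Maidenhead origin (180°W, 90°S): lon 44.2783, lat 92.7435.
Field: 44.2783/20 → 2 → C, 92.7435/10 → 9 → J; chars CJ.
Square: 4.2783/2 → 2, 2.7435/1 → 2; chars 22.
Subsquare: 0.2783/0.0833333 → 3 → d, 0.7435/0.0416667 → 17 → r; chars dr.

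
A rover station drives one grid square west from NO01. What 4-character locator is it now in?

MO91

Longitude square 0; −1 → -1, wraps to 9, carry into field.
Longitude field N = 13; −1 → 12 = M.
The latitude characters are unchanged.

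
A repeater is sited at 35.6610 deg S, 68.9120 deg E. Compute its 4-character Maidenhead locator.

Add 180° to longitude and 90° to latitude: 248.91, 54.34.
Field (20°×10°, letters A–R): lon ⌊248.91/20⌋ = 12 → M; lat ⌊54.34/10⌋ = 5 → F.
Square (2°×1°, digits 0–9): lon ⌊8.91/2⌋ = 4; lat ⌊4.34/1⌋ = 4.

MF44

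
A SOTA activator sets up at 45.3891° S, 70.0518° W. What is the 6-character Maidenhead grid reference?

Offset from 180°W / 90°S: lon 109.9482°, lat 44.6109°.
Field (20°×10°, letters A–R): 109.9482/20 → 5 → F, 44.6109/10 → 4 → E; chars FE.
Square (2°×1°, digits 0–9): 9.9482/2 → 4, 4.6109/1 → 4; chars 44.
Subsquare (5′×2.5′, letters a–x): 1.9482/0.0833333 → 23 → x, 0.6109/0.0416667 → 14 → o; chars xo.

FE44xo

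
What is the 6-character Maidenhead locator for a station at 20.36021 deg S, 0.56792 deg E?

Shift to the Maidenhead origin (180°W, 90°S): lon 180.5679, lat 69.6398.
Field: 180.5679/20 → 9 → J, 69.6398/10 → 6 → G; chars JG.
Square: 0.5679/2 → 0, 9.6398/1 → 9; chars 09.
Subsquare: 0.5679/0.0833333 → 6 → g, 0.6398/0.0416667 → 15 → p; chars gp.

JG09gp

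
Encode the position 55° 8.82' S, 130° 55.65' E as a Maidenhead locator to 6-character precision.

PD54lu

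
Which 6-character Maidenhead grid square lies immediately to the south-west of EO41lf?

Longitude subsquare l = 11; −1 → 10 = k.
Latitude subsquare f = 5; −1 → 4 = e.

EO41ke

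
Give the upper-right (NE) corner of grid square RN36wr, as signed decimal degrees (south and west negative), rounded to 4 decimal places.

46.7500, 167.9167

Field R=17, N=13: +17·20° lon, +13·10° lat → SW at lon 160°, lat 40°.
Square 3, 6: +3·2° lon, +6·1° lat → SW at lon 166°, lat 46°.
Subsquare w=22, r=17: +22·0.0833333° lon, +17·0.0416667° lat → SW at lon 167.833°, lat 46.7083°.
Cell spans 0.0833333° lon × 0.0416667° lat. NE corner is SW corner plus one full cell.
latitude 46.7500, longitude 167.9167.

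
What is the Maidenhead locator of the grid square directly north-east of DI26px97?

DI26qx08

Longitude extended square 9; +1 → 10, wraps to 0, carry into subsquare.
Longitude subsquare p = 15; +1 → 16 = q.
Latitude extended square 7; +1 → 8.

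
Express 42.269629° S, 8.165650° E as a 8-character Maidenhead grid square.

JE47br95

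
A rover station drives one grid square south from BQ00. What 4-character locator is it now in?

BP09

Latitude square 0; −1 → -1, wraps to 9, carry into field.
Latitude field Q = 16; −1 → 15 = P.
The longitude characters are unchanged.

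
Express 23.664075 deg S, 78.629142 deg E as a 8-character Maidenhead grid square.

MG96hi50

Offset from 180°W / 90°S: lon 258.62914°, lat 66.33593°.
Field: 258.62914/20 → 12 → M, 66.33593/10 → 6 → G; chars MG.
Square: 18.62914/2 → 9, 6.33593/1 → 6; chars 96.
Subsquare: 0.62914/0.0833333 → 7 → h, 0.33593/0.0416667 → 8 → i; chars hi.
Extended square: 0.04581/0.00833333 → 5, 0.00259/0.00416667 → 0; chars 50.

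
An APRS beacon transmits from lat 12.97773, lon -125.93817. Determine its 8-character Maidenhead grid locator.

CK72ax74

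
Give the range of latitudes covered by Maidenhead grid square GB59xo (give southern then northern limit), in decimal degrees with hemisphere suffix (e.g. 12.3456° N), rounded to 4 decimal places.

70.4167° S, 70.3750° S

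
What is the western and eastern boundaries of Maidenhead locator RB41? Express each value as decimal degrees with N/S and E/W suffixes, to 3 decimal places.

168.000° E, 170.000° E

Field R=17, B=1: +17·20° lon, +1·10° lat → SW at lon 160°, lat -80°.
Square 4, 1: +4·2° lon, +1·1° lat → SW at lon 168°, lat -79°.
Cell spans 2° lon × 1° lat.
west 168.000° E, east 170.000° E.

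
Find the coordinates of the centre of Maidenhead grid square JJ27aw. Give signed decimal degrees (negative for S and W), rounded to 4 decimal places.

Field J=9, J=9: +9·20° lon, +9·10° lat → SW at lon 0°, lat 0°.
Square 2, 7: +2·2° lon, +7·1° lat → SW at lon 4°, lat 7°.
Subsquare a=0, w=22: +0·0.0833333° lon, +22·0.0416667° lat → SW at lon 4°, lat 7.91667°.
Cell spans 0.0833333° lon × 0.0416667° lat. Centre is SW corner plus half of each.
latitude 7.9375, longitude 4.0417.

7.9375, 4.0417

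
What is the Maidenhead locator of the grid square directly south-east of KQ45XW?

KQ55av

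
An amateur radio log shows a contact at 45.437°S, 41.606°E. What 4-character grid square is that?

LE04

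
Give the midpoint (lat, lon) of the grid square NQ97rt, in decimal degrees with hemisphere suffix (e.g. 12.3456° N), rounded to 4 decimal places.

77.8125° N, 99.4583° E

Field N=13, Q=16: +13·20° lon, +16·10° lat → SW at lon 80°, lat 70°.
Square 9, 7: +9·2° lon, +7·1° lat → SW at lon 98°, lat 77°.
Subsquare r=17, t=19: +17·0.0833333° lon, +19·0.0416667° lat → SW at lon 99.4167°, lat 77.7917°.
Cell spans 0.0833333° lon × 0.0416667° lat. Centre is SW corner plus half of each.
latitude 77.8125° N, longitude 99.4583° E.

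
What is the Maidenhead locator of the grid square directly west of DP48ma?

DP48la

Longitude subsquare m = 12; −1 → 11 = l.
The latitude characters are unchanged.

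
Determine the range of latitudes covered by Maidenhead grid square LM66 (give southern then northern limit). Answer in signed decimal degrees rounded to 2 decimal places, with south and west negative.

Field L=11, M=12: +11·20° lon, +12·10° lat → SW at lon 40°, lat 30°.
Square 6, 6: +6·2° lon, +6·1° lat → SW at lon 52°, lat 36°.
Cell spans 2° lon × 1° lat.
south 36.00, north 37.00.

36.00, 37.00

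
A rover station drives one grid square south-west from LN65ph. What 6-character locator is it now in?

LN65og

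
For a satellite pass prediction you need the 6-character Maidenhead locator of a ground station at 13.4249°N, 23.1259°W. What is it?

Shift to the Maidenhead origin (180°W, 90°S): lon 156.8741, lat 103.4249.
Field: 156.8741/20 → 7 → H, 103.4249/10 → 10 → K; chars HK.
Square: 16.8741/2 → 8, 3.4249/1 → 3; chars 83.
Subsquare: 0.8741/0.0833333 → 10 → k, 0.4249/0.0416667 → 10 → k; chars kk.

HK83kk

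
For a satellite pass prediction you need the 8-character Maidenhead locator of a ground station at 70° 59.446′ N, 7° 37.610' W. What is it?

Offset from 180°W / 90°S: lon 172.37317°, lat 160.99077°.
Field: 172.37317/20 → 8 → I, 160.99077/10 → 16 → Q; chars IQ.
Square: 12.37317/2 → 6, 0.99077/1 → 0; chars 60.
Subsquare: 0.37317/0.0833333 → 4 → e, 0.99077/0.0416667 → 23 → x; chars ex.
Extended square: 0.03983/0.00833333 → 4, 0.03243/0.00416667 → 7; chars 47.

IQ60ex47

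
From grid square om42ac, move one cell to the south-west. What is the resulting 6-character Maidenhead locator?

OM32xb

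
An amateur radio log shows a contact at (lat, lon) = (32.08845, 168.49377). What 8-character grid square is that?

Shift to the Maidenhead origin (180°W, 90°S): lon 348.49377, lat 122.08845.
Field: lon ⌊348.49377/20⌋ = 17 → R; lat ⌊122.08845/10⌋ = 12 → M.
Square: lon ⌊8.49377/2⌋ = 4; lat ⌊2.08845/1⌋ = 2.
Subsquare: lon ⌊0.49377/0.0833333⌋ = 5 → f; lat ⌊0.08845/0.0416667⌋ = 2 → c.
Extended square: lon ⌊0.07710/0.00833333⌋ = 9; lat ⌊0.00512/0.00416667⌋ = 1.

RM42fc91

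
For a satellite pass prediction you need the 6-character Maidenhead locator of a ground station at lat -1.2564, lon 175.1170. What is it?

RI78nr

Shift to the Maidenhead origin (180°W, 90°S): lon 355.1170, lat 88.7436.
Field: 355.1170/20 → 17 → R, 88.7436/10 → 8 → I; chars RI.
Square: 15.1170/2 → 7, 8.7436/1 → 8; chars 78.
Subsquare: 1.1170/0.0833333 → 13 → n, 0.7436/0.0416667 → 17 → r; chars nr.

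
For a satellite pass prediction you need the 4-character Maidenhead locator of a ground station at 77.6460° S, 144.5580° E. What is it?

QB22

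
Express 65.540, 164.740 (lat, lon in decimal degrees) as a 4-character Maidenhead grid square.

Add 180° to longitude and 90° to latitude: 344.74, 155.54.
Field (20°×10°, letters A–R): lon ⌊344.74/20⌋ = 17 → R; lat ⌊155.54/10⌋ = 15 → P.
Square (2°×1°, digits 0–9): lon ⌊4.74/2⌋ = 2; lat ⌊5.54/1⌋ = 5.

RP25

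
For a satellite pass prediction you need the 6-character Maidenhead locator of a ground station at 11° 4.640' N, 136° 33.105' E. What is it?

Add 180° to longitude and 90° to latitude: 316.5517, 101.0773.
Field (20°×10°, letters A–R): 316.5517/20 → 15 → P, 101.0773/10 → 10 → K; chars PK.
Square (2°×1°, digits 0–9): 16.5517/2 → 8, 1.0773/1 → 1; chars 81.
Subsquare (5′×2.5′, letters a–x): 0.5517/0.0833333 → 6 → g, 0.0773/0.0416667 → 1 → b; chars gb.

PK81gb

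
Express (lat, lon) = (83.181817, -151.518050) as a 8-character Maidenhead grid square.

BR43fe73

Offset from 180°W / 90°S: lon 28.48195°, lat 173.18182°.
Field (20°×10°, letters A–R): 28.48195/20 → 1 → B, 173.18182/10 → 17 → R; chars BR.
Square (2°×1°, digits 0–9): 8.48195/2 → 4, 3.18182/1 → 3; chars 43.
Subsquare (5′×2.5′, letters a–x): 0.48195/0.0833333 → 5 → f, 0.18182/0.0416667 → 4 → e; chars fe.
Extended square (30″×15″, digits 0–9): 0.06528/0.00833333 → 7, 0.01515/0.00416667 → 3; chars 73.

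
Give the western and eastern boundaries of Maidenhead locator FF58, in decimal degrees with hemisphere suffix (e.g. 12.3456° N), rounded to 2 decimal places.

70.00° W, 68.00° W

Field F=5, F=5: +5·20° lon, +5·10° lat → SW at lon -80°, lat -40°.
Square 5, 8: +5·2° lon, +8·1° lat → SW at lon -70°, lat -32°.
Cell spans 2° lon × 1° lat.
west 70.00° W, east 68.00° W.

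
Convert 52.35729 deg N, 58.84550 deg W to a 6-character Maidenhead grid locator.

Offset from 180°W / 90°S: lon 121.1545°, lat 142.3573°.
Field: 121.1545/20 → 6 → G, 142.3573/10 → 14 → O; chars GO.
Square: 1.1545/2 → 0, 2.3573/1 → 2; chars 02.
Subsquare: 1.1545/0.0833333 → 13 → n, 0.3573/0.0416667 → 8 → i; chars ni.

GO02ni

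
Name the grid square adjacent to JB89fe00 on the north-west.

Longitude extended square 0; −1 → -1, wraps to 9, carry into subsquare.
Longitude subsquare f = 5; −1 → 4 = e.
Latitude extended square 0; +1 → 1.

JB89ee91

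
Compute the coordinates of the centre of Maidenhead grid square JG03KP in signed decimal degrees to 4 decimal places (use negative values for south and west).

Field J=9, G=6: +9·20° lon, +6·10° lat → SW at lon 0°, lat -30°.
Square 0, 3: +0·2° lon, +3·1° lat → SW at lon 0°, lat -27°.
Subsquare k=10, p=15: +10·0.0833333° lon, +15·0.0416667° lat → SW at lon 0.833333°, lat -26.375°.
Cell spans 0.0833333° lon × 0.0416667° lat. Centre is SW corner plus half of each.
latitude -26.3542, longitude 0.8750.

-26.3542, 0.8750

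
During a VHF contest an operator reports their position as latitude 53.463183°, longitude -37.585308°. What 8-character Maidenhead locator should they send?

Offset from 180°W / 90°S: lon 142.41469°, lat 143.46318°.
Field: lon ⌊142.41469/20⌋ = 7 → H; lat ⌊143.46318/10⌋ = 14 → O.
Square: lon ⌊2.41469/2⌋ = 1; lat ⌊3.46318/1⌋ = 3.
Subsquare: lon ⌊0.41469/0.0833333⌋ = 4 → e; lat ⌊0.46318/0.0416667⌋ = 11 → l.
Extended square: lon ⌊0.08136/0.00833333⌋ = 9; lat ⌊0.00485/0.00416667⌋ = 1.

HO13el91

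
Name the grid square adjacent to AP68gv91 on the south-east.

Longitude extended square 9; +1 → 10, wraps to 0, carry into subsquare.
Longitude subsquare g = 6; +1 → 7 = h.
Latitude extended square 1; −1 → 0.

AP68hv00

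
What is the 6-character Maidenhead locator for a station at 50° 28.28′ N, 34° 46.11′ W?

HO20ol

Add 180° to longitude and 90° to latitude: 145.2315, 140.4713.
Field: lon ⌊145.2315/20⌋ = 7 → H; lat ⌊140.4713/10⌋ = 14 → O.
Square: lon ⌊5.2315/2⌋ = 2; lat ⌊0.4713/1⌋ = 0.
Subsquare: lon ⌊1.2315/0.0833333⌋ = 14 → o; lat ⌊0.4713/0.0416667⌋ = 11 → l.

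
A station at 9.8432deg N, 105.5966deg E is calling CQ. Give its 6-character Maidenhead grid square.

OJ29tu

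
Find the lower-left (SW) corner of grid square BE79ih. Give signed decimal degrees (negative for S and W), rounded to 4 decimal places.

Field B=1, E=4: +1·20° lon, +4·10° lat → SW at lon -160°, lat -50°.
Square 7, 9: +7·2° lon, +9·1° lat → SW at lon -146°, lat -41°.
Subsquare i=8, h=7: +8·0.0833333° lon, +7·0.0416667° lat → SW at lon -145.333°, lat -40.7083°.
latitude -40.7083, longitude -145.3333.

-40.7083, -145.3333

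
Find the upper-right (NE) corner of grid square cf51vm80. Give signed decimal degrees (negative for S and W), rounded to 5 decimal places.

-38.49583, -128.17500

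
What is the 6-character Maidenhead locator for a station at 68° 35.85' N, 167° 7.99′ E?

RP38no

Add 180° to longitude and 90° to latitude: 347.1332, 158.5975.
Field (20°×10°, letters A–R): lon ⌊347.1332/20⌋ = 17 → R; lat ⌊158.5975/10⌋ = 15 → P.
Square (2°×1°, digits 0–9): lon ⌊7.1332/2⌋ = 3; lat ⌊8.5975/1⌋ = 8.
Subsquare (5′×2.5′, letters a–x): lon ⌊1.1332/0.0833333⌋ = 13 → n; lat ⌊0.5975/0.0416667⌋ = 14 → o.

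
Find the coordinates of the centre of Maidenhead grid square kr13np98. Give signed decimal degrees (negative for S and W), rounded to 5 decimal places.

Field K=10, R=17: +10·20° lon, +17·10° lat → SW at lon 20°, lat 80°.
Square 1, 3: +1·2° lon, +3·1° lat → SW at lon 22°, lat 83°.
Subsquare n=13, p=15: +13·0.0833333° lon, +15·0.0416667° lat → SW at lon 23.0833°, lat 83.625°.
Extended square 9, 8: +9·0.00833333° lon, +8·0.00416667° lat → SW at lon 23.1583°, lat 83.6583°.
Cell spans 0.00833333° lon × 0.00416667° lat. Centre is SW corner plus half of each.
latitude 83.66042, longitude 23.16250.

83.66042, 23.16250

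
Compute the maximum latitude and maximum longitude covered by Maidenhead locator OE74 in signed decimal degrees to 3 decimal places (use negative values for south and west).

-45.000, 116.000

Field O=14, E=4: +14·20° lon, +4·10° lat → SW at lon 100°, lat -50°.
Square 7, 4: +7·2° lon, +4·1° lat → SW at lon 114°, lat -46°.
Cell spans 2° lon × 1° lat. NE corner is SW corner plus one full cell.
latitude -45.000, longitude 116.000.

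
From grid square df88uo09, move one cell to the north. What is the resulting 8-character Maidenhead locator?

DF88up00

Latitude extended square 9; +1 → 10, wraps to 0, carry into subsquare.
Latitude subsquare o = 14; +1 → 15 = p.
The longitude characters are unchanged.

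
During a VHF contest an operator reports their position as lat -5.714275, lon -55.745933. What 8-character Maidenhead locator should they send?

GI24dg08

Add 180° to longitude and 90° to latitude: 124.25407, 84.28572.
Field: lon ⌊124.25407/20⌋ = 6 → G; lat ⌊84.28572/10⌋ = 8 → I.
Square: lon ⌊4.25407/2⌋ = 2; lat ⌊4.28572/1⌋ = 4.
Subsquare: lon ⌊0.25407/0.0833333⌋ = 3 → d; lat ⌊0.28572/0.0416667⌋ = 6 → g.
Extended square: lon ⌊0.00407/0.00833333⌋ = 0; lat ⌊0.03572/0.00416667⌋ = 8.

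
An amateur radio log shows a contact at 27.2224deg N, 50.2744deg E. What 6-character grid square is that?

LL57df

Add 180° to longitude and 90° to latitude: 230.2744, 117.2224.
Field: 230.2744/20 → 11 → L, 117.2224/10 → 11 → L; chars LL.
Square: 10.2744/2 → 5, 7.2224/1 → 7; chars 57.
Subsquare: 0.2744/0.0833333 → 3 → d, 0.2224/0.0416667 → 5 → f; chars df.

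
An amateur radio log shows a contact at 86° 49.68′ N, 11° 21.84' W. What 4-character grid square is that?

IR46

Add 180° to longitude and 90° to latitude: 168.64, 176.83.
Field (20°×10°, letters A–R): lon ⌊168.64/20⌋ = 8 → I; lat ⌊176.83/10⌋ = 17 → R.
Square (2°×1°, digits 0–9): lon ⌊8.64/2⌋ = 4; lat ⌊6.83/1⌋ = 6.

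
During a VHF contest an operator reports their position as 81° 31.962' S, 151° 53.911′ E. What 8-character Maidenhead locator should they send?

Offset from 180°W / 90°S: lon 331.89852°, lat 8.46730°.
Field (20°×10°, letters A–R): 331.89852/20 → 16 → Q, 8.46730/10 → 0 → A; chars QA.
Square (2°×1°, digits 0–9): 11.89852/2 → 5, 8.46730/1 → 8; chars 58.
Subsquare (5′×2.5′, letters a–x): 1.89852/0.0833333 → 22 → w, 0.46730/0.0416667 → 11 → l; chars wl.
Extended square (30″×15″, digits 0–9): 0.06518/0.00833333 → 7, 0.00897/0.00416667 → 2; chars 72.

QA58wl72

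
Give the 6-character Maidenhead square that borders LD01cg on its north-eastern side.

Longitude subsquare c = 2; +1 → 3 = d.
Latitude subsquare g = 6; +1 → 7 = h.

LD01dh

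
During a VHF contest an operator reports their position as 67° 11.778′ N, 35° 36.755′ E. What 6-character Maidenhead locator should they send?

KP77te

Shift to the Maidenhead origin (180°W, 90°S): lon 215.6126, lat 157.1963.
Field: 215.6126/20 → 10 → K, 157.1963/10 → 15 → P; chars KP.
Square: 15.6126/2 → 7, 7.1963/1 → 7; chars 77.
Subsquare: 1.6126/0.0833333 → 19 → t, 0.1963/0.0416667 → 4 → e; chars te.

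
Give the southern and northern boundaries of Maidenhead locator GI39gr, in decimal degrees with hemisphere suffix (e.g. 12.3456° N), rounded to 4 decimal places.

Field G=6, I=8: +6·20° lon, +8·10° lat → SW at lon -60°, lat -10°.
Square 3, 9: +3·2° lon, +9·1° lat → SW at lon -54°, lat -1°.
Subsquare g=6, r=17: +6·0.0833333° lon, +17·0.0416667° lat → SW at lon -53.5°, lat -0.291667°.
Cell spans 0.0833333° lon × 0.0416667° lat.
south 0.2917° S, north 0.2500° S.

0.2917° S, 0.2500° S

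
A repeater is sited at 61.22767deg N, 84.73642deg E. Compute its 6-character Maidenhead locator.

NP21if

Shift to the Maidenhead origin (180°W, 90°S): lon 264.7364, lat 151.2277.
Field (20°×10°, letters A–R): 264.7364/20 → 13 → N, 151.2277/10 → 15 → P; chars NP.
Square (2°×1°, digits 0–9): 4.7364/2 → 2, 1.2277/1 → 1; chars 21.
Subsquare (5′×2.5′, letters a–x): 0.7364/0.0833333 → 8 → i, 0.2277/0.0416667 → 5 → f; chars if.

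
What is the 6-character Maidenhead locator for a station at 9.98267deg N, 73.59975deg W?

FJ39ex

Add 180° to longitude and 90° to latitude: 106.4002, 99.9827.
Field (20°×10°, letters A–R): lon ⌊106.4002/20⌋ = 5 → F; lat ⌊99.9827/10⌋ = 9 → J.
Square (2°×1°, digits 0–9): lon ⌊6.4002/2⌋ = 3; lat ⌊9.9827/1⌋ = 9.
Subsquare (5′×2.5′, letters a–x): lon ⌊0.4002/0.0833333⌋ = 4 → e; lat ⌊0.9827/0.0416667⌋ = 23 → x.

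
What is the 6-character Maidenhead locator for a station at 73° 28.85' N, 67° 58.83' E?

Add 180° to longitude and 90° to latitude: 247.9805, 163.4808.
Field: 247.9805/20 → 12 → M, 163.4808/10 → 16 → Q; chars MQ.
Square: 7.9805/2 → 3, 3.4808/1 → 3; chars 33.
Subsquare: 1.9805/0.0833333 → 23 → x, 0.4808/0.0416667 → 11 → l; chars xl.

MQ33xl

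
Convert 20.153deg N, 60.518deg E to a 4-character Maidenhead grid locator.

ML00

Offset from 180°W / 90°S: lon 240.52°, lat 110.15°.
Field: 240.52/20 → 12 → M, 110.15/10 → 11 → L; chars ML.
Square: 0.52/2 → 0, 0.15/1 → 0; chars 00.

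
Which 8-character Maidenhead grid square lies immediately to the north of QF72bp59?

QF72bq50

Latitude extended square 9; +1 → 10, wraps to 0, carry into subsquare.
Latitude subsquare p = 15; +1 → 16 = q.
The longitude characters are unchanged.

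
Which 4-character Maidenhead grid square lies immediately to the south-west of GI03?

Longitude square 0; −1 → -1, wraps to 9, carry into field.
Longitude field G = 6; −1 → 5 = F.
Latitude square 3; −1 → 2.

FI92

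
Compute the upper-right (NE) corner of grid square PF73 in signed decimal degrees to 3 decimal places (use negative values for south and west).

Field P=15, F=5: +15·20° lon, +5·10° lat → SW at lon 120°, lat -40°.
Square 7, 3: +7·2° lon, +3·1° lat → SW at lon 134°, lat -37°.
Cell spans 2° lon × 1° lat. NE corner is SW corner plus one full cell.
latitude -36.000, longitude 136.000.

-36.000, 136.000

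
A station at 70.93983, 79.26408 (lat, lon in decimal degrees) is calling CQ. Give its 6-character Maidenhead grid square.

MQ90pw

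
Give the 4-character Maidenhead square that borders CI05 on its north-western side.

Longitude square 0; −1 → -1, wraps to 9, carry into field.
Longitude field C = 2; −1 → 1 = B.
Latitude square 5; +1 → 6.

BI96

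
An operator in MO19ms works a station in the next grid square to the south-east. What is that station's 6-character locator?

MO19nr

Longitude subsquare m = 12; +1 → 13 = n.
Latitude subsquare s = 18; −1 → 17 = r.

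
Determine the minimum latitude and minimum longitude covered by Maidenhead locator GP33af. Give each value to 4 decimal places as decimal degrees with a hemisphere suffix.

63.2083° N, 54.0000° W

Field G=6, P=15: +6·20° lon, +15·10° lat → SW at lon -60°, lat 60°.
Square 3, 3: +3·2° lon, +3·1° lat → SW at lon -54°, lat 63°.
Subsquare a=0, f=5: +0·0.0833333° lon, +5·0.0416667° lat → SW at lon -54°, lat 63.2083°.
latitude 63.2083° N, longitude 54.0000° W.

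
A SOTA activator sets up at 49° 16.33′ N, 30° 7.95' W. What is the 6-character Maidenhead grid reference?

Shift to the Maidenhead origin (180°W, 90°S): lon 149.8675, lat 139.2722.
Field: 149.8675/20 → 7 → H, 139.2722/10 → 13 → N; chars HN.
Square: 9.8675/2 → 4, 9.2722/1 → 9; chars 49.
Subsquare: 1.8675/0.0833333 → 22 → w, 0.2722/0.0416667 → 6 → g; chars wg.

HN49wg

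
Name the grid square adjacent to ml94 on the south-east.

NL03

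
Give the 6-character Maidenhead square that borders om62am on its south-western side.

OM52xl

Longitude subsquare a = 0; −1 → -1, wraps to 23 = x, carry into square.
Longitude square 6; −1 → 5.
Latitude subsquare m = 12; −1 → 11 = l.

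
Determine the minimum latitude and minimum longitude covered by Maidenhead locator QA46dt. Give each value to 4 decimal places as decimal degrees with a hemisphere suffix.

83.2083° S, 148.2500° E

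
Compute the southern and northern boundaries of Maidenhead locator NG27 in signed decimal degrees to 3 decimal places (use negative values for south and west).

Field N=13, G=6: +13·20° lon, +6·10° lat → SW at lon 80°, lat -30°.
Square 2, 7: +2·2° lon, +7·1° lat → SW at lon 84°, lat -23°.
Cell spans 2° lon × 1° lat.
south -23.000, north -22.000.

-23.000, -22.000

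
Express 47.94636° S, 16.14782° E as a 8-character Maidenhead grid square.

JE82bb72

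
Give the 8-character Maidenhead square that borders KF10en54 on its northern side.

KF10en55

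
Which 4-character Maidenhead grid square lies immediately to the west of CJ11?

CJ01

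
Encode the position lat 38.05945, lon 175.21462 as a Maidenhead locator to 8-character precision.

RM78ob54

Add 180° to longitude and 90° to latitude: 355.21462, 128.05945.
Field: 355.21462/20 → 17 → R, 128.05945/10 → 12 → M; chars RM.
Square: 15.21462/2 → 7, 8.05945/1 → 8; chars 78.
Subsquare: 1.21462/0.0833333 → 14 → o, 0.05945/0.0416667 → 1 → b; chars ob.
Extended square: 0.04795/0.00833333 → 5, 0.01778/0.00416667 → 4; chars 54.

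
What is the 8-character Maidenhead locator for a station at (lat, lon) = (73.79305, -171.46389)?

AQ43gt40

Shift to the Maidenhead origin (180°W, 90°S): lon 8.53611, lat 163.79305.
Field (20°×10°, letters A–R): 8.53611/20 → 0 → A, 163.79305/10 → 16 → Q; chars AQ.
Square (2°×1°, digits 0–9): 8.53611/2 → 4, 3.79305/1 → 3; chars 43.
Subsquare (5′×2.5′, letters a–x): 0.53611/0.0833333 → 6 → g, 0.79305/0.0416667 → 19 → t; chars gt.
Extended square (30″×15″, digits 0–9): 0.03611/0.00833333 → 4, 0.00138/0.00416667 → 0; chars 40.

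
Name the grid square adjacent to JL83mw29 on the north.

JL83mx20

Latitude extended square 9; +1 → 10, wraps to 0, carry into subsquare.
Latitude subsquare w = 22; +1 → 23 = x.
The longitude characters are unchanged.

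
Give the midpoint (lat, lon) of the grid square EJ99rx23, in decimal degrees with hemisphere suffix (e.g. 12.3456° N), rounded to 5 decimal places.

9.97292° N, 80.56250° W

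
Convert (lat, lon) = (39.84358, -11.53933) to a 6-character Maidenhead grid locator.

Shift to the Maidenhead origin (180°W, 90°S): lon 168.4607, lat 129.8436.
Field: 168.4607/20 → 8 → I, 129.8436/10 → 12 → M; chars IM.
Square: 8.4607/2 → 4, 9.8436/1 → 9; chars 49.
Subsquare: 0.4607/0.0833333 → 5 → f, 0.8436/0.0416667 → 20 → u; chars fu.

IM49fu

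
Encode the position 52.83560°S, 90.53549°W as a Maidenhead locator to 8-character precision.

ED47rd59

Offset from 180°W / 90°S: lon 89.46451°, lat 37.16440°.
Field: 89.46451/20 → 4 → E, 37.16440/10 → 3 → D; chars ED.
Square: 9.46451/2 → 4, 7.16440/1 → 7; chars 47.
Subsquare: 1.46451/0.0833333 → 17 → r, 0.16440/0.0416667 → 3 → d; chars rd.
Extended square: 0.04784/0.00833333 → 5, 0.03940/0.00416667 → 9; chars 59.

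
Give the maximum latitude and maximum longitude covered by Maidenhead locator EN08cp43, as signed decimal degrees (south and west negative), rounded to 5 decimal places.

Field E=4, N=13: +4·20° lon, +13·10° lat → SW at lon -100°, lat 40°.
Square 0, 8: +0·2° lon, +8·1° lat → SW at lon -100°, lat 48°.
Subsquare c=2, p=15: +2·0.0833333° lon, +15·0.0416667° lat → SW at lon -99.8333°, lat 48.625°.
Extended square 4, 3: +4·0.00833333° lon, +3·0.00416667° lat → SW at lon -99.8°, lat 48.6375°.
Cell spans 0.00833333° lon × 0.00416667° lat. NE corner is SW corner plus one full cell.
latitude 48.64167, longitude -99.79167.

48.64167, -99.79167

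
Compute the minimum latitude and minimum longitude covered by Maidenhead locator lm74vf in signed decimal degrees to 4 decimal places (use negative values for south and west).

34.2083, 55.7500

Field L=11, M=12: +11·20° lon, +12·10° lat → SW at lon 40°, lat 30°.
Square 7, 4: +7·2° lon, +4·1° lat → SW at lon 54°, lat 34°.
Subsquare v=21, f=5: +21·0.0833333° lon, +5·0.0416667° lat → SW at lon 55.75°, lat 34.2083°.
latitude 34.2083, longitude 55.7500.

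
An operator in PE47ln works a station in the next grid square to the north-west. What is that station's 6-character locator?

Longitude subsquare l = 11; −1 → 10 = k.
Latitude subsquare n = 13; +1 → 14 = o.

PE47ko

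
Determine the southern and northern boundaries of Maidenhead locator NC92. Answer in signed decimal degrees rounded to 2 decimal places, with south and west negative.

Field N=13, C=2: +13·20° lon, +2·10° lat → SW at lon 80°, lat -70°.
Square 9, 2: +9·2° lon, +2·1° lat → SW at lon 98°, lat -68°.
Cell spans 2° lon × 1° lat.
south -68.00, north -67.00.

-68.00, -67.00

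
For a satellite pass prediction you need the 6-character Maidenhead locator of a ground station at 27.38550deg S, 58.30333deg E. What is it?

LG92do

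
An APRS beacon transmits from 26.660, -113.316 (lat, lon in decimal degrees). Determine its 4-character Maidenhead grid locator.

DL36

Add 180° to longitude and 90° to latitude: 66.68, 116.66.
Field: 66.68/20 → 3 → D, 116.66/10 → 11 → L; chars DL.
Square: 6.68/2 → 3, 6.66/1 → 6; chars 36.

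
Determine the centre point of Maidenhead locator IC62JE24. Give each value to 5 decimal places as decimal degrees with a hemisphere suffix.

Field I=8, C=2: +8·20° lon, +2·10° lat → SW at lon -20°, lat -70°.
Square 6, 2: +6·2° lon, +2·1° lat → SW at lon -8°, lat -68°.
Subsquare j=9, e=4: +9·0.0833333° lon, +4·0.0416667° lat → SW at lon -7.25°, lat -67.8333°.
Extended square 2, 4: +2·0.00833333° lon, +4·0.00416667° lat → SW at lon -7.23333°, lat -67.8167°.
Cell spans 0.00833333° lon × 0.00416667° lat. Centre is SW corner plus half of each.
latitude 67.81458° S, longitude 7.22917° W.

67.81458° S, 7.22917° W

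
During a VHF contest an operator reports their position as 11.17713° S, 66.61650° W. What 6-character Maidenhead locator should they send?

FH68qt

Add 180° to longitude and 90° to latitude: 113.3835, 78.8229.
Field: lon ⌊113.3835/20⌋ = 5 → F; lat ⌊78.8229/10⌋ = 7 → H.
Square: lon ⌊13.3835/2⌋ = 6; lat ⌊8.8229/1⌋ = 8.
Subsquare: lon ⌊1.3835/0.0833333⌋ = 16 → q; lat ⌊0.8229/0.0416667⌋ = 19 → t.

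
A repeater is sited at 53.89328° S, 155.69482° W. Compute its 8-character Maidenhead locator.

BD26dc65

Add 180° to longitude and 90° to latitude: 24.30518, 36.10672.
Field: lon ⌊24.30518/20⌋ = 1 → B; lat ⌊36.10672/10⌋ = 3 → D.
Square: lon ⌊4.30518/2⌋ = 2; lat ⌊6.10672/1⌋ = 6.
Subsquare: lon ⌊0.30518/0.0833333⌋ = 3 → d; lat ⌊0.10672/0.0416667⌋ = 2 → c.
Extended square: lon ⌊0.05518/0.00833333⌋ = 6; lat ⌊0.02339/0.00416667⌋ = 5.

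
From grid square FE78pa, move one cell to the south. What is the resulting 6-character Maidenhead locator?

FE77px

Latitude subsquare a = 0; −1 → -1, wraps to 23 = x, carry into square.
Latitude square 8; −1 → 7.
The longitude characters are unchanged.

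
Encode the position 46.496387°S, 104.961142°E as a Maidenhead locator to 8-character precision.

OE23lm50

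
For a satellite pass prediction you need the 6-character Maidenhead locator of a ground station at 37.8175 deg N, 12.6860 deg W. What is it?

IM37pt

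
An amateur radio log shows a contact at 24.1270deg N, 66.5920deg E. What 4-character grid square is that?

Add 180° to longitude and 90° to latitude: 246.59, 114.13.
Field: lon ⌊246.59/20⌋ = 12 → M; lat ⌊114.13/10⌋ = 11 → L.
Square: lon ⌊6.59/2⌋ = 3; lat ⌊4.13/1⌋ = 4.

ML34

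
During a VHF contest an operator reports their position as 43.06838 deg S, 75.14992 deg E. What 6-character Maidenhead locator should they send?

ME76nw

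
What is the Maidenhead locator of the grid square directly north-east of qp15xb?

Longitude subsquare x = 23; +1 → 24, wraps to 0 = a, carry into square.
Longitude square 1; +1 → 2.
Latitude subsquare b = 1; +1 → 2 = c.

QP25ac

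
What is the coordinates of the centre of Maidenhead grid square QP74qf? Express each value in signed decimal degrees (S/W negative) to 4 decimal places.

64.2292, 155.3750

Field Q=16, P=15: +16·20° lon, +15·10° lat → SW at lon 140°, lat 60°.
Square 7, 4: +7·2° lon, +4·1° lat → SW at lon 154°, lat 64°.
Subsquare q=16, f=5: +16·0.0833333° lon, +5·0.0416667° lat → SW at lon 155.333°, lat 64.2083°.
Cell spans 0.0833333° lon × 0.0416667° lat. Centre is SW corner plus half of each.
latitude 64.2292, longitude 155.3750.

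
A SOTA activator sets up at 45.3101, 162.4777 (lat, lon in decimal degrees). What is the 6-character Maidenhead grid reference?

Shift to the Maidenhead origin (180°W, 90°S): lon 342.4777, lat 135.3101.
Field (20°×10°, letters A–R): lon ⌊342.4777/20⌋ = 17 → R; lat ⌊135.3101/10⌋ = 13 → N.
Square (2°×1°, digits 0–9): lon ⌊2.4777/2⌋ = 1; lat ⌊5.3101/1⌋ = 5.
Subsquare (5′×2.5′, letters a–x): lon ⌊0.4777/0.0833333⌋ = 5 → f; lat ⌊0.3101/0.0416667⌋ = 7 → h.

RN15fh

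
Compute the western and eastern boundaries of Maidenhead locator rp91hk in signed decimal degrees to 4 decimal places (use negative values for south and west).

178.5833, 178.6667

Field R=17, P=15: +17·20° lon, +15·10° lat → SW at lon 160°, lat 60°.
Square 9, 1: +9·2° lon, +1·1° lat → SW at lon 178°, lat 61°.
Subsquare h=7, k=10: +7·0.0833333° lon, +10·0.0416667° lat → SW at lon 178.583°, lat 61.4167°.
Cell spans 0.0833333° lon × 0.0416667° lat.
west 178.5833, east 178.6667.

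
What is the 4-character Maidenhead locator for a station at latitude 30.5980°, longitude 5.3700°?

Add 180° to longitude and 90° to latitude: 185.37, 120.60.
Field: 185.37/20 → 9 → J, 120.60/10 → 12 → M; chars JM.
Square: 5.37/2 → 2, 0.60/1 → 0; chars 20.

JM20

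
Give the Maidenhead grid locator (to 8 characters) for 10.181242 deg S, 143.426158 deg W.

Shift to the Maidenhead origin (180°W, 90°S): lon 36.57384, lat 79.81876.
Field: lon ⌊36.57384/20⌋ = 1 → B; lat ⌊79.81876/10⌋ = 7 → H.
Square: lon ⌊16.57384/2⌋ = 8; lat ⌊9.81876/1⌋ = 9.
Subsquare: lon ⌊0.57384/0.0833333⌋ = 6 → g; lat ⌊0.81876/0.0416667⌋ = 19 → t.
Extended square: lon ⌊0.07384/0.00833333⌋ = 8; lat ⌊0.02709/0.00416667⌋ = 6.

BH89gt86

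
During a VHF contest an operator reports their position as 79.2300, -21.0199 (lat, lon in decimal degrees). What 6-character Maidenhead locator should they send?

Shift to the Maidenhead origin (180°W, 90°S): lon 158.9801, lat 169.2300.
Field: 158.9801/20 → 7 → H, 169.2300/10 → 16 → Q; chars HQ.
Square: 18.9801/2 → 9, 9.2300/1 → 9; chars 99.
Subsquare: 0.9801/0.0833333 → 11 → l, 0.2300/0.0416667 → 5 → f; chars lf.

HQ99lf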